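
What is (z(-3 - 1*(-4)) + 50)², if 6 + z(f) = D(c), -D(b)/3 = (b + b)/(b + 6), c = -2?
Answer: 2209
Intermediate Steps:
D(b) = -6*b/(6 + b) (D(b) = -3*(b + b)/(b + 6) = -3*2*b/(6 + b) = -6*b/(6 + b))
z(f) = -3 (z(f) = -6 - 6*(-2)/(6 - 2) = -6 - 6*(-2)/4 = -6 - 6*(-2)*¼ = -6 + 3 = -3)
(z(-3 - 1*(-4)) + 50)² = (-3 + 50)² = 47² = 2209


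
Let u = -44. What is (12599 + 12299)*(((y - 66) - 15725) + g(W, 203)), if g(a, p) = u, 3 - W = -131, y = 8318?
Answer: -187158266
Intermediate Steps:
W = 134 (W = 3 - 1*(-131) = 3 + 131 = 134)
g(a, p) = -44
(12599 + 12299)*(((y - 66) - 15725) + g(W, 203)) = (12599 + 12299)*(((8318 - 66) - 15725) - 44) = 24898*((8252 - 15725) - 44) = 24898*(-7473 - 44) = 24898*(-7517) = -187158266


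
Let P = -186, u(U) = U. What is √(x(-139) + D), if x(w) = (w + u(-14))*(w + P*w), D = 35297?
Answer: I*√3899098 ≈ 1974.6*I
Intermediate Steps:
x(w) = -185*w*(-14 + w) (x(w) = (w - 14)*(w - 186*w) = (-14 + w)*(-185*w) = -185*w*(-14 + w))
√(x(-139) + D) = √(185*(-139)*(14 - 1*(-139)) + 35297) = √(185*(-139)*(14 + 139) + 35297) = √(185*(-139)*153 + 35297) = √(-3934395 + 35297) = √(-3899098) = I*√3899098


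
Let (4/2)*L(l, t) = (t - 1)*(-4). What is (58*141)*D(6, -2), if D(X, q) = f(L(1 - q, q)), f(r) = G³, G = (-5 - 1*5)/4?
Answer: -511125/4 ≈ -1.2778e+5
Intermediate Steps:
G = -5/2 (G = (-5 - 5)*(¼) = -10*¼ = -5/2 ≈ -2.5000)
L(l, t) = 2 - 2*t (L(l, t) = ((t - 1)*(-4))/2 = ((-1 + t)*(-4))/2 = (4 - 4*t)/2 = 2 - 2*t)
f(r) = -125/8 (f(r) = (-5/2)³ = -125/8)
D(X, q) = -125/8
(58*141)*D(6, -2) = (58*141)*(-125/8) = 8178*(-125/8) = -511125/4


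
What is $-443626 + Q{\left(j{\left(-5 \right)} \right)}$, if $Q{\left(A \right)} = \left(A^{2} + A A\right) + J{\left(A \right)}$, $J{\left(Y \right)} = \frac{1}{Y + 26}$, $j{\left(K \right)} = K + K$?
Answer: $- \frac{7094815}{16} \approx -4.4343 \cdot 10^{5}$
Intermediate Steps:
$j{\left(K \right)} = 2 K$
$J{\left(Y \right)} = \frac{1}{26 + Y}$
$Q{\left(A \right)} = \frac{1}{26 + A} + 2 A^{2}$ ($Q{\left(A \right)} = \left(A^{2} + A A\right) + \frac{1}{26 + A} = \left(A^{2} + A^{2}\right) + \frac{1}{26 + A} = 2 A^{2} + \frac{1}{26 + A} = \frac{1}{26 + A} + 2 A^{2}$)
$-443626 + Q{\left(j{\left(-5 \right)} \right)} = -443626 + \frac{1 + 2 \left(2 \left(-5\right)\right)^{2} \left(26 + 2 \left(-5\right)\right)}{26 + 2 \left(-5\right)} = -443626 + \frac{1 + 2 \left(-10\right)^{2} \left(26 - 10\right)}{26 - 10} = -443626 + \frac{1 + 2 \cdot 100 \cdot 16}{16} = -443626 + \frac{1 + 3200}{16} = -443626 + \frac{1}{16} \cdot 3201 = -443626 + \frac{3201}{16} = - \frac{7094815}{16}$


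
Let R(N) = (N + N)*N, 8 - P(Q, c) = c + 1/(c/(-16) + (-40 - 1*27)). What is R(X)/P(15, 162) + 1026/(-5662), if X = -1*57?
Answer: -99990984/2359415 ≈ -42.380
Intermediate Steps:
X = -57
P(Q, c) = 8 - c - 1/(-67 - c/16) (P(Q, c) = 8 - (c + 1/(c/(-16) + (-40 - 1*27))) = 8 - (c + 1/(c*(-1/16) + (-40 - 27))) = 8 - (c + 1/(-c/16 - 67)) = 8 - (c + 1/(-67 - c/16)) = 8 + (-c - 1/(-67 - c/16)) = 8 - c - 1/(-67 - c/16))
R(N) = 2*N² (R(N) = (2*N)*N = 2*N²)
R(X)/P(15, 162) + 1026/(-5662) = (2*(-57)²)/(((8592 - 1*162² - 1064*162)/(1072 + 162))) + 1026/(-5662) = (2*3249)/(((8592 - 1*26244 - 172368)/1234)) + 1026*(-1/5662) = 6498/(((8592 - 26244 - 172368)/1234)) - 27/149 = 6498/(((1/1234)*(-190020))) - 27/149 = 6498/(-95010/617) - 27/149 = 6498*(-617/95010) - 27/149 = -668211/15835 - 27/149 = -99990984/2359415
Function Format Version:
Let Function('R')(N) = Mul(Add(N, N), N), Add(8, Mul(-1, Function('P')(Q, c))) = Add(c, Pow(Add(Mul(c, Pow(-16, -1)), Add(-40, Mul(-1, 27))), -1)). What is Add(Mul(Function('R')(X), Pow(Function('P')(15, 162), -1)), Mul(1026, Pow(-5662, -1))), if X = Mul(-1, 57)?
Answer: Rational(-99990984, 2359415) ≈ -42.380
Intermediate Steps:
X = -57
Function('P')(Q, c) = Add(8, Mul(-1, c), Mul(-1, Pow(Add(-67, Mul(Rational(-1, 16), c)), -1))) (Function('P')(Q, c) = Add(8, Mul(-1, Add(c, Pow(Add(Mul(c, Pow(-16, -1)), Add(-40, Mul(-1, 27))), -1)))) = Add(8, Mul(-1, Add(c, Pow(Add(Mul(c, Rational(-1, 16)), Add(-40, -27)), -1)))) = Add(8, Mul(-1, Add(c, Pow(Add(Mul(Rational(-1, 16), c), -67), -1)))) = Add(8, Mul(-1, Add(c, Pow(Add(-67, Mul(Rational(-1, 16), c)), -1)))) = Add(8, Add(Mul(-1, c), Mul(-1, Pow(Add(-67, Mul(Rational(-1, 16), c)), -1)))) = Add(8, Mul(-1, c), Mul(-1, Pow(Add(-67, Mul(Rational(-1, 16), c)), -1))))
Function('R')(N) = Mul(2, Pow(N, 2)) (Function('R')(N) = Mul(Mul(2, N), N) = Mul(2, Pow(N, 2)))
Add(Mul(Function('R')(X), Pow(Function('P')(15, 162), -1)), Mul(1026, Pow(-5662, -1))) = Add(Mul(Mul(2, Pow(-57, 2)), Pow(Mul(Pow(Add(1072, 162), -1), Add(8592, Mul(-1, Pow(162, 2)), Mul(-1064, 162))), -1)), Mul(1026, Pow(-5662, -1))) = Add(Mul(Mul(2, 3249), Pow(Mul(Pow(1234, -1), Add(8592, Mul(-1, 26244), -172368)), -1)), Mul(1026, Rational(-1, 5662))) = Add(Mul(6498, Pow(Mul(Rational(1, 1234), Add(8592, -26244, -172368)), -1)), Rational(-27, 149)) = Add(Mul(6498, Pow(Mul(Rational(1, 1234), -190020), -1)), Rational(-27, 149)) = Add(Mul(6498, Pow(Rational(-95010, 617), -1)), Rational(-27, 149)) = Add(Mul(6498, Rational(-617, 95010)), Rational(-27, 149)) = Add(Rational(-668211, 15835), Rational(-27, 149)) = Rational(-99990984, 2359415)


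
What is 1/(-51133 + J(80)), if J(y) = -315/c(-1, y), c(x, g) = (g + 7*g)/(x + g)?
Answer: -128/6550001 ≈ -1.9542e-5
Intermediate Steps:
c(x, g) = 8*g/(g + x) (c(x, g) = (8*g)/(g + x) = 8*g/(g + x))
J(y) = -315*(-1 + y)/(8*y) (J(y) = -315*(y - 1)/(8*y) = -315*(-1 + y)/(8*y))
1/(-51133 + J(80)) = 1/(-51133 + (315/8)*(1 - 1*80)/80) = 1/(-51133 + (315/8)*(1/80)*(1 - 80)) = 1/(-51133 + (315/8)*(1/80)*(-79)) = 1/(-51133 - 4977/128) = 1/(-6550001/128) = -128/6550001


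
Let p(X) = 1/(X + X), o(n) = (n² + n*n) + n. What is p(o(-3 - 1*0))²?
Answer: 1/900 ≈ 0.0011111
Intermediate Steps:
o(n) = n + 2*n² (o(n) = (n² + n²) + n = 2*n² + n = n + 2*n²)
p(X) = 1/(2*X)
p(o(-3 - 1*0))² = (1/(2*(((-3 - 1*0)*(1 + 2*(-3 - 1*0))))))² = (1/(2*(((-3 + 0)*(1 + 2*(-3 + 0))))))² = (1/(2*((-3*(1 + 2*(-3))))))² = (1/(2*((-3*(1 - 6)))))² = (1/(2*((-3*(-5)))))² = ((½)/15)² = ((½)*(1/15))² = (1/30)² = 1/900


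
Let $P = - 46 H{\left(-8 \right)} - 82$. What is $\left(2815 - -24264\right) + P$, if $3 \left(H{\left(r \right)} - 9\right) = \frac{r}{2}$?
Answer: $\frac{79933}{3} \approx 26644.0$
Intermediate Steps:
$H{\left(r \right)} = 9 + \frac{r}{6}$ ($H{\left(r \right)} = 9 + \frac{r \frac{1}{2}}{3} = 9 + \frac{\frac{1}{2} r}{3} = 9 + \frac{r}{6}$)
$P = - \frac{1304}{3}$ ($P = - 46 \left(9 + \frac{1}{6} \left(-8\right)\right) - 82 = - 46 \left(9 - \frac{4}{3}\right) - 82 = \left(-46\right) \frac{23}{3} - 82 = - \frac{1058}{3} - 82 = - \frac{1304}{3} \approx -434.67$)
$\left(2815 - -24264\right) + P = \left(2815 - -24264\right) - \frac{1304}{3} = \left(2815 + 24264\right) - \frac{1304}{3} = 27079 - \frac{1304}{3} = \frac{79933}{3}$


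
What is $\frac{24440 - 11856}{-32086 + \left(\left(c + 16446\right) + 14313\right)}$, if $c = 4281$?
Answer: $\frac{6292}{1477} \approx 4.26$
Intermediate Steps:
$\frac{24440 - 11856}{-32086 + \left(\left(c + 16446\right) + 14313\right)} = \frac{24440 - 11856}{-32086 + \left(\left(4281 + 16446\right) + 14313\right)} = \frac{12584}{-32086 + \left(20727 + 14313\right)} = \frac{12584}{-32086 + 35040} = \frac{12584}{2954} = 12584 \cdot \frac{1}{2954} = \frac{6292}{1477}$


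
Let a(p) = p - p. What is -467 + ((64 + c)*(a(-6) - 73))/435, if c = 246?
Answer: -45155/87 ≈ -519.02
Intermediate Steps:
a(p) = 0
-467 + ((64 + c)*(a(-6) - 73))/435 = -467 + ((64 + 246)*(0 - 73))/435 = -467 + (310*(-73))*(1/435) = -467 - 22630*1/435 = -467 - 4526/87 = -45155/87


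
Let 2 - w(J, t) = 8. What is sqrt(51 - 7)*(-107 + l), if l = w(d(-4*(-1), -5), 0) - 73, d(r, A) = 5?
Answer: -372*sqrt(11) ≈ -1233.8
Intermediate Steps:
w(J, t) = -6 (w(J, t) = 2 - 1*8 = 2 - 8 = -6)
l = -79 (l = -6 - 73 = -79)
sqrt(51 - 7)*(-107 + l) = sqrt(51 - 7)*(-107 - 79) = sqrt(44)*(-186) = (2*sqrt(11))*(-186) = -372*sqrt(11)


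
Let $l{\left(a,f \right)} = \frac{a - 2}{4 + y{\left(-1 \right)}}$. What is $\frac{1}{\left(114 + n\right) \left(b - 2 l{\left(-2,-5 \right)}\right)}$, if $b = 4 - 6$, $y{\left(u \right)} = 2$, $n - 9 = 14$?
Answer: $- \frac{3}{274} \approx -0.010949$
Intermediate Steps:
$n = 23$ ($n = 9 + 14 = 23$)
$b = -2$ ($b = 4 - 6 = -2$)
$l{\left(a,f \right)} = - \frac{1}{3} + \frac{a}{6}$ ($l{\left(a,f \right)} = \frac{a - 2}{4 + 2} = \frac{-2 + a}{6} = \left(-2 + a\right) \frac{1}{6} = - \frac{1}{3} + \frac{a}{6}$)
$\frac{1}{\left(114 + n\right) \left(b - 2 l{\left(-2,-5 \right)}\right)} = \frac{1}{\left(114 + 23\right) \left(-2 - 2 \left(- \frac{1}{3} + \frac{1}{6} \left(-2\right)\right)\right)} = \frac{1}{137 \left(-2 - 2 \left(- \frac{1}{3} - \frac{1}{3}\right)\right)} = \frac{1}{137 \left(-2 - - \frac{4}{3}\right)} = \frac{1}{137 \left(-2 + \frac{4}{3}\right)} = \frac{1}{137 \left(- \frac{2}{3}\right)} = \frac{1}{- \frac{274}{3}} = - \frac{3}{274}$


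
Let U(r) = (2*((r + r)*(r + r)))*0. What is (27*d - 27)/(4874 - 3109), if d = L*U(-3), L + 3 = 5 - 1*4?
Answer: -27/1765 ≈ -0.015297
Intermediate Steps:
L = -2 (L = -3 + (5 - 1*4) = -3 + (5 - 4) = -3 + 1 = -2)
U(r) = 0 (U(r) = (2*((2*r)*(2*r)))*0 = (2*(4*r**2))*0 = (8*r**2)*0 = 0)
d = 0 (d = -2*0 = 0)
(27*d - 27)/(4874 - 3109) = (27*0 - 27)/(4874 - 3109) = (0 - 27)/1765 = -27*1/1765 = -27/1765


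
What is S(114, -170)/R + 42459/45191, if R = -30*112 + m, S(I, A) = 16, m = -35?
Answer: 143425249/153423445 ≈ 0.93483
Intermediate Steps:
R = -3395 (R = -30*112 - 35 = -3360 - 35 = -3395)
S(114, -170)/R + 42459/45191 = 16/(-3395) + 42459/45191 = 16*(-1/3395) + 42459*(1/45191) = -16/3395 + 42459/45191 = 143425249/153423445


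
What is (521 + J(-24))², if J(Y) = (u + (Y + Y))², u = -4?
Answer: 10400625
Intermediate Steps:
J(Y) = (-4 + 2*Y)² (J(Y) = (-4 + (Y + Y))² = (-4 + 2*Y)²)
(521 + J(-24))² = (521 + 4*(-2 - 24)²)² = (521 + 4*(-26)²)² = (521 + 4*676)² = (521 + 2704)² = 3225² = 10400625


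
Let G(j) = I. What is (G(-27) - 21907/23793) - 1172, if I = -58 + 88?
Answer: -27193513/23793 ≈ -1142.9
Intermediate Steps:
I = 30
G(j) = 30
(G(-27) - 21907/23793) - 1172 = (30 - 21907/23793) - 1172 = 691883/23793 - 1172 = -27193513/23793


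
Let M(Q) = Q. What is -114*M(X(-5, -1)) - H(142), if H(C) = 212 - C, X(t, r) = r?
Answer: 44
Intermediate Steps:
-114*M(X(-5, -1)) - H(142) = -114*(-1) - (212 - 1*142) = 114 - (212 - 142) = 114 - 1*70 = 114 - 70 = 44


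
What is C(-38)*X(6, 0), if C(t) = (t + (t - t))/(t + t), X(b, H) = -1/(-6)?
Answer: 1/12 ≈ 0.083333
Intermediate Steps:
X(b, H) = ⅙ (X(b, H) = -1*(-⅙) = ⅙)
C(t) = ½ (C(t) = (t + 0)/((2*t)) = t*(1/(2*t)) = ½)
C(-38)*X(6, 0) = (½)*(⅙) = 1/12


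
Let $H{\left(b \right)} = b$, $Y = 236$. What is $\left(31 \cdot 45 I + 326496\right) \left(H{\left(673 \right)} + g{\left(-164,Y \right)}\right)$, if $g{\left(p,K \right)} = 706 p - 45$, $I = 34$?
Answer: $-43059822456$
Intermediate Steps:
$g{\left(p,K \right)} = -45 + 706 p$
$\left(31 \cdot 45 I + 326496\right) \left(H{\left(673 \right)} + g{\left(-164,Y \right)}\right) = \left(31 \cdot 45 \cdot 34 + 326496\right) \left(673 + \left(-45 + 706 \left(-164\right)\right)\right) = \left(1395 \cdot 34 + 326496\right) \left(673 - 115829\right) = \left(47430 + 326496\right) \left(673 - 115829\right) = 373926 \left(-115156\right) = -43059822456$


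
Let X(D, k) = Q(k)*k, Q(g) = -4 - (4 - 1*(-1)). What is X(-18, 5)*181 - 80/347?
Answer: -2826395/347 ≈ -8145.2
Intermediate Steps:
Q(g) = -9 (Q(g) = -4 - (4 + 1) = -4 - 1*5 = -4 - 5 = -9)
X(D, k) = -9*k
X(-18, 5)*181 - 80/347 = -9*5*181 - 80/347 = -45*181 - 80*1/347 = -8145 - 80/347 = -2826395/347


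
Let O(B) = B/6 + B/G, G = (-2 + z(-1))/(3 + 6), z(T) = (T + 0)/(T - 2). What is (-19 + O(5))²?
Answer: 73441/36 ≈ 2040.0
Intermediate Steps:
z(T) = T/(-2 + T)
G = -5/27 (G = (-2 - 1/(-2 - 1))/(3 + 6) = (-2 - 1/(-3))/9 = (-2 - 1*(-⅓))*(⅑) = (-2 + ⅓)*(⅑) = -5/3*⅑ = -5/27 ≈ -0.18519)
O(B) = -157*B/30 (O(B) = B/6 + B/(-5/27) = B*(⅙) + B*(-27/5) = B/6 - 27*B/5 = -157*B/30)
(-19 + O(5))² = (-19 - 157/30*5)² = (-19 - 157/6)² = (-271/6)² = 73441/36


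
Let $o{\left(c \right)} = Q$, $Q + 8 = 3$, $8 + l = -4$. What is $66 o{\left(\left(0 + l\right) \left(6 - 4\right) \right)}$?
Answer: $-330$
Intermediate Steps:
$l = -12$ ($l = -8 - 4 = -12$)
$Q = -5$ ($Q = -8 + 3 = -5$)
$o{\left(c \right)} = -5$
$66 o{\left(\left(0 + l\right) \left(6 - 4\right) \right)} = 66 \left(-5\right) = -330$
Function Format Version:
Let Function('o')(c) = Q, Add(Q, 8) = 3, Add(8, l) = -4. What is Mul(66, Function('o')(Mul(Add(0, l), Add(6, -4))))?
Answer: -330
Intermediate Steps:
l = -12 (l = Add(-8, -4) = -12)
Q = -5 (Q = Add(-8, 3) = -5)
Function('o')(c) = -5
Mul(66, Function('o')(Mul(Add(0, l), Add(6, -4)))) = Mul(66, -5) = -330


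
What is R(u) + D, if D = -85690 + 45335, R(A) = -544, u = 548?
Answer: -40899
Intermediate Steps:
D = -40355
R(u) + D = -544 - 40355 = -40899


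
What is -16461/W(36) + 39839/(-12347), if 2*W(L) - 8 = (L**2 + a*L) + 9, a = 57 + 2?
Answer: -543414577/42436639 ≈ -12.805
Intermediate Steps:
a = 59
W(L) = 17/2 + L**2/2 + 59*L/2 (W(L) = 4 + ((L**2 + 59*L) + 9)/2 = 4 + (9 + L**2 + 59*L)/2 = 4 + (9/2 + L**2/2 + 59*L/2) = 17/2 + L**2/2 + 59*L/2)
-16461/W(36) + 39839/(-12347) = -16461/(17/2 + (1/2)*36**2 + (59/2)*36) + 39839/(-12347) = -16461/(17/2 + (1/2)*1296 + 1062) + 39839*(-1/12347) = -16461/(17/2 + 648 + 1062) - 39839/12347 = -16461/3437/2 - 39839/12347 = -16461*2/3437 - 39839/12347 = -32922/3437 - 39839/12347 = -543414577/42436639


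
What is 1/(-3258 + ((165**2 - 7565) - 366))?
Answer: 1/16036 ≈ 6.2360e-5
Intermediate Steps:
1/(-3258 + ((165**2 - 7565) - 366)) = 1/(-3258 + ((27225 - 7565) - 366)) = 1/(-3258 + (19660 - 366)) = 1/(-3258 + 19294) = 1/16036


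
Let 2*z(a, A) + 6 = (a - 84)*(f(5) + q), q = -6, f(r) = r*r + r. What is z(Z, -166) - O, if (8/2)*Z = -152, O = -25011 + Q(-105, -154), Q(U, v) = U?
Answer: 23649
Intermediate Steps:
f(r) = r + r² (f(r) = r² + r = r + r²)
O = -25116 (O = -25011 - 105 = -25116)
Z = -38 (Z = (¼)*(-152) = -38)
z(a, A) = -1011 + 12*a (z(a, A) = -3 + ((a - 84)*(5*(1 + 5) - 6))/2 = -3 + ((-84 + a)*(5*6 - 6))/2 = -3 + ((-84 + a)*(30 - 6))/2 = -3 + ((-84 + a)*24)/2 = -3 + (-2016 + 24*a)/2 = -3 + (-1008 + 12*a) = -1011 + 12*a)
z(Z, -166) - O = (-1011 + 12*(-38)) - 1*(-25116) = (-1011 - 456) + 25116 = -1467 + 25116 = 23649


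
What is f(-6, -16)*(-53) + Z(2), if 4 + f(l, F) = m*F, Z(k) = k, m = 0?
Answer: 214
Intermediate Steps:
f(l, F) = -4 (f(l, F) = -4 + 0*F = -4 + 0 = -4)
f(-6, -16)*(-53) + Z(2) = -4*(-53) + 2 = 212 + 2 = 214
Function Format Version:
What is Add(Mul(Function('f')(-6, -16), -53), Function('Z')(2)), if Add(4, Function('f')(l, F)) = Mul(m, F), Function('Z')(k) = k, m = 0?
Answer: 214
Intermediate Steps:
Function('f')(l, F) = -4 (Function('f')(l, F) = Add(-4, Mul(0, F)) = Add(-4, 0) = -4)
Add(Mul(Function('f')(-6, -16), -53), Function('Z')(2)) = Add(Mul(-4, -53), 2) = Add(212, 2) = 214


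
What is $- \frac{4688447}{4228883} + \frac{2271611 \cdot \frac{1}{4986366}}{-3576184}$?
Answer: $- \frac{83605157479757195281}{75410128034767816752} \approx -1.1087$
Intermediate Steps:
$- \frac{4688447}{4228883} + \frac{2271611 \cdot \frac{1}{4986366}}{-3576184} = \left(-4688447\right) \frac{1}{4228883} + 2271611 \cdot \frac{1}{4986366} \left(- \frac{1}{3576184}\right) = - \frac{4688447}{4228883} + \frac{2271611}{4986366} \left(- \frac{1}{3576184}\right) = - \frac{4688447}{4228883} - \frac{2271611}{17832162307344} = - \frac{83605157479757195281}{75410128034767816752}$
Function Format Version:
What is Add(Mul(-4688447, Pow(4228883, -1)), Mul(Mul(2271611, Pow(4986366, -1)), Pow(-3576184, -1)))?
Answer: Rational(-83605157479757195281, 75410128034767816752) ≈ -1.1087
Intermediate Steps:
Add(Mul(-4688447, Pow(4228883, -1)), Mul(Mul(2271611, Pow(4986366, -1)), Pow(-3576184, -1))) = Add(Mul(-4688447, Rational(1, 4228883)), Mul(Mul(2271611, Rational(1, 4986366)), Rational(-1, 3576184))) = Add(Rational(-4688447, 4228883), Mul(Rational(2271611, 4986366), Rational(-1, 3576184))) = Add(Rational(-4688447, 4228883), Rational(-2271611, 17832162307344)) = Rational(-83605157479757195281, 75410128034767816752)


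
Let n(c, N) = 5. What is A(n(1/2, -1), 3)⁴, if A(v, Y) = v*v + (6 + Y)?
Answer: 1336336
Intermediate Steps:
A(v, Y) = 6 + Y + v² (A(v, Y) = v² + (6 + Y) = 6 + Y + v²)
A(n(1/2, -1), 3)⁴ = (6 + 3 + 5²)⁴ = (6 + 3 + 25)⁴ = 34⁴ = 1336336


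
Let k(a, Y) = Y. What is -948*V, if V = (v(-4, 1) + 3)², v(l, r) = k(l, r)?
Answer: -15168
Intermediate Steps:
v(l, r) = r
V = 16 (V = (1 + 3)² = 4² = 16)
-948*V = -948*16 = -15168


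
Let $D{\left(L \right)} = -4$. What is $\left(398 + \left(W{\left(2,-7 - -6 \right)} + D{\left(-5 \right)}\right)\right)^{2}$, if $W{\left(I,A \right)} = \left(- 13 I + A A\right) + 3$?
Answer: $138384$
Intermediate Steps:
$W{\left(I,A \right)} = 3 + A^{2} - 13 I$ ($W{\left(I,A \right)} = \left(- 13 I + A^{2}\right) + 3 = \left(A^{2} - 13 I\right) + 3 = 3 + A^{2} - 13 I$)
$\left(398 + \left(W{\left(2,-7 - -6 \right)} + D{\left(-5 \right)}\right)\right)^{2} = \left(398 + \left(\left(3 + \left(-7 - -6\right)^{2} - 26\right) - 4\right)\right)^{2} = \left(398 + \left(\left(3 + \left(-7 + 6\right)^{2} - 26\right) - 4\right)\right)^{2} = \left(398 + \left(\left(3 + \left(-1\right)^{2} - 26\right) - 4\right)\right)^{2} = \left(398 + \left(\left(3 + 1 - 26\right) - 4\right)\right)^{2} = \left(398 - 26\right)^{2} = 372^{2} = 138384$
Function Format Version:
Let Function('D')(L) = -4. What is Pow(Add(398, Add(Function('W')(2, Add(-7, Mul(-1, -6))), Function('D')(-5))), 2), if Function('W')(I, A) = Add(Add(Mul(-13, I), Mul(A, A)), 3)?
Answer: 138384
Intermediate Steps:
Function('W')(I, A) = Add(3, Pow(A, 2), Mul(-13, I)) (Function('W')(I, A) = Add(Add(Mul(-13, I), Pow(A, 2)), 3) = Add(Add(Pow(A, 2), Mul(-13, I)), 3) = Add(3, Pow(A, 2), Mul(-13, I)))
Pow(Add(398, Add(Function('W')(2, Add(-7, Mul(-1, -6))), Function('D')(-5))), 2) = Pow(Add(398, Add(Add(3, Pow(Add(-7, Mul(-1, -6)), 2), Mul(-13, 2)), -4)), 2) = Pow(Add(398, Add(Add(3, Pow(Add(-7, 6), 2), -26), -4)), 2) = Pow(Add(398, Add(Add(3, Pow(-1, 2), -26), -4)), 2) = Pow(Add(398, Add(Add(3, 1, -26), -4)), 2) = Pow(Add(398, Add(-22, -4)), 2) = Pow(Add(398, -26), 2) = Pow(372, 2) = 138384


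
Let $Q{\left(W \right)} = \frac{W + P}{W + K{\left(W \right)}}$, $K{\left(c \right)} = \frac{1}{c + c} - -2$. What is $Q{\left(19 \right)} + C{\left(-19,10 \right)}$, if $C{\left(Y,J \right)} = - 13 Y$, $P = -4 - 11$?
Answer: $\frac{197505}{799} \approx 247.19$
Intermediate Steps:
$P = -15$ ($P = -4 - 11 = -15$)
$K{\left(c \right)} = 2 + \frac{1}{2 c}$ ($K{\left(c \right)} = \frac{1}{2 c} + 2 = 2 + \frac{1}{2 c}$)
$Q{\left(W \right)} = \frac{-15 + W}{2 + W + \frac{1}{2 W}}$ ($Q{\left(W \right)} = \frac{W - 15}{W + \left(2 + \frac{1}{2 W}\right)} = \frac{-15 + W}{2 + W + \frac{1}{2 W}}$)
$Q{\left(19 \right)} + C{\left(-19,10 \right)} = 2 \cdot 19 \frac{1}{1 + 2 \cdot 19^{2} + 4 \cdot 19} \left(-15 + 19\right) - -247 = 2 \cdot 19 \frac{1}{1 + 2 \cdot 361 + 76} \cdot 4 + 247 = 2 \cdot 19 \frac{1}{1 + 722 + 76} \cdot 4 + 247 = 2 \cdot 19 \cdot \frac{1}{799} \cdot 4 + 247 = \frac{152}{799} + 247 = \frac{197505}{799}$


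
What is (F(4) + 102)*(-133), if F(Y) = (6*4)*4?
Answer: -26334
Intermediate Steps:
F(Y) = 96 (F(Y) = 24*4 = 96)
(F(4) + 102)*(-133) = (96 + 102)*(-133) = 198*(-133) = -26334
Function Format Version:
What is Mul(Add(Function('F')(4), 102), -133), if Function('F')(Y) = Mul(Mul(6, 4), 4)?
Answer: -26334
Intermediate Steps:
Function('F')(Y) = 96 (Function('F')(Y) = Mul(24, 4) = 96)
Mul(Add(Function('F')(4), 102), -133) = Mul(Add(96, 102), -133) = Mul(198, -133) = -26334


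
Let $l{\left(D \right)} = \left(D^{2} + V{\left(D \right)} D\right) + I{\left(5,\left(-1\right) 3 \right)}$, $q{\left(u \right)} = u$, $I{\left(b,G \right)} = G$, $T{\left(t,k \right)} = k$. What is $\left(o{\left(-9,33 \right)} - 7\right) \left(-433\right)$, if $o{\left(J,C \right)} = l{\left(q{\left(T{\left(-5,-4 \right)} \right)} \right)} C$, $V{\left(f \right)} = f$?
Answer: $-411350$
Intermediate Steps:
$l{\left(D \right)} = -3 + 2 D^{2}$ ($l{\left(D \right)} = \left(D^{2} + D D\right) - 3 = \left(D^{2} + D^{2}\right) - 3 = 2 D^{2} - 3 = -3 + 2 D^{2}$)
$o{\left(J,C \right)} = 29 C$ ($o{\left(J,C \right)} = \left(-3 + 2 \left(-4\right)^{2}\right) C = \left(-3 + 2 \cdot 16\right) C = \left(-3 + 32\right) C = 29 C$)
$\left(o{\left(-9,33 \right)} - 7\right) \left(-433\right) = \left(29 \cdot 33 - 7\right) \left(-433\right) = \left(957 - 7\right) \left(-433\right) = 950 \left(-433\right) = -411350$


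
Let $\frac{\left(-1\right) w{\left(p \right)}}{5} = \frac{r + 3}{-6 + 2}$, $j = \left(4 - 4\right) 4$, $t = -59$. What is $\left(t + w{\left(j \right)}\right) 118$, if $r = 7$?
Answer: $-5487$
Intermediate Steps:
$j = 0$ ($j = 0 \cdot 4 = 0$)
$w{\left(p \right)} = \frac{25}{2}$ ($w{\left(p \right)} = - 5 \frac{7 + 3}{-6 + 2} = - 5 \frac{10}{-4} = - 5 \cdot 10 \left(- \frac{1}{4}\right) = \left(-5\right) \left(- \frac{5}{2}\right) = \frac{25}{2}$)
$\left(t + w{\left(j \right)}\right) 118 = \left(-59 + \frac{25}{2}\right) 118 = \left(- \frac{93}{2}\right) 118 = -5487$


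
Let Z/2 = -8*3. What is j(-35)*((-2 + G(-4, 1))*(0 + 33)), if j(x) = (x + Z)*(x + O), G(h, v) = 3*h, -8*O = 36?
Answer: -1514667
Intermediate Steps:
Z = -48 (Z = 2*(-8*3) = 2*(-24) = -48)
O = -9/2 (O = -1/8*36 = -9/2 ≈ -4.5000)
j(x) = (-48 + x)*(-9/2 + x) (j(x) = (x - 48)*(x - 9/2) = (-48 + x)*(-9/2 + x))
j(-35)*((-2 + G(-4, 1))*(0 + 33)) = (216 + (-35)**2 - 105/2*(-35))*((-2 + 3*(-4))*(0 + 33)) = (216 + 1225 + 3675/2)*((-2 - 12)*33) = 6557*(-14*33)/2 = (6557/2)*(-462) = -1514667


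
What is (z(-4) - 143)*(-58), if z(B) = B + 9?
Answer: 8004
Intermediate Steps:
z(B) = 9 + B
(z(-4) - 143)*(-58) = ((9 - 4) - 143)*(-58) = (5 - 143)*(-58) = -138*(-58) = 8004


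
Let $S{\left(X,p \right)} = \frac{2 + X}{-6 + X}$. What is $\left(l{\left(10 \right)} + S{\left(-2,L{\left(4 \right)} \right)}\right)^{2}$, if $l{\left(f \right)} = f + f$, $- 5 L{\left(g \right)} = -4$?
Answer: $400$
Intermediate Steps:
$L{\left(g \right)} = \frac{4}{5}$ ($L{\left(g \right)} = \left(- \frac{1}{5}\right) \left(-4\right) = \frac{4}{5}$)
$l{\left(f \right)} = 2 f$
$S{\left(X,p \right)} = \frac{2 + X}{-6 + X}$
$\left(l{\left(10 \right)} + S{\left(-2,L{\left(4 \right)} \right)}\right)^{2} = \left(2 \cdot 10 + \frac{2 - 2}{-6 - 2}\right)^{2} = \left(20 + \frac{1}{-8} \cdot 0\right)^{2} = \left(20 - 0\right)^{2} = \left(20 + 0\right)^{2} = 20^{2} = 400$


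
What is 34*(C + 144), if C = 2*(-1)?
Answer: 4828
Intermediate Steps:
C = -2
34*(C + 144) = 34*(-2 + 144) = 34*142 = 4828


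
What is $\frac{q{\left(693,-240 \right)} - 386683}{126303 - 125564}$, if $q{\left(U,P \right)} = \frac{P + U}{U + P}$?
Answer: $- \frac{386682}{739} \approx -523.25$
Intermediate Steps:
$q{\left(U,P \right)} = 1$ ($q{\left(U,P \right)} = \frac{P + U}{P + U} = 1$)
$\frac{q{\left(693,-240 \right)} - 386683}{126303 - 125564} = \frac{1 - 386683}{126303 - 125564} = - \frac{386682}{739}$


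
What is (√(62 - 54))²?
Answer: 8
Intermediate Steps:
(√(62 - 54))² = (√8)² = (2*√2)² = 8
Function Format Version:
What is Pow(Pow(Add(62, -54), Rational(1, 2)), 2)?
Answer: 8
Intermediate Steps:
Pow(Pow(Add(62, -54), Rational(1, 2)), 2) = Pow(Pow(8, Rational(1, 2)), 2) = Pow(Mul(2, Pow(2, Rational(1, 2))), 2) = 8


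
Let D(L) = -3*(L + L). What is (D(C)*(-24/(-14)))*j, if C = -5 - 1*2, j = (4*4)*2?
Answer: 2304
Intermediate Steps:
j = 32 (j = 16*2 = 32)
C = -7 (C = -5 - 2 = -7)
D(L) = -6*L
(D(C)*(-24/(-14)))*j = ((-6*(-7))*(-24/(-14)))*32 = (42*(-24*(-1/14)))*32 = (42*(12/7))*32 = 72*32 = 2304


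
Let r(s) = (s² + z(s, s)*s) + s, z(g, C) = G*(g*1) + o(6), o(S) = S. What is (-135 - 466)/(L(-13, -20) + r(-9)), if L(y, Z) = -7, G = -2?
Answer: 601/151 ≈ 3.9801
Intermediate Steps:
z(g, C) = 6 - 2*g (z(g, C) = -2*g + 6 = 6 - 2*g)
r(s) = s + s² + s*(6 - 2*s) (r(s) = (s² + (6 - 2*s)*s) + s = (s² + s*(6 - 2*s)) + s = s + s² + s*(6 - 2*s))
(-135 - 466)/(L(-13, -20) + r(-9)) = (-135 - 466)/(-7 - 9*(7 - 1*(-9))) = -601/(-7 - 9*(7 + 9)) = -601/(-7 - 9*16) = -601/(-7 - 144) = -601/(-151) = -601*(-1/151) = 601/151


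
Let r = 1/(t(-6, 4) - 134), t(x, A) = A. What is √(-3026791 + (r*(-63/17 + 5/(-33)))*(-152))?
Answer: I*√4024718563743735/36465 ≈ 1739.8*I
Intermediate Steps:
r = -1/130 (r = 1/(4 - 134) = 1/(-130) = -1/130 ≈ -0.0076923)
√(-3026791 + (r*(-63/17 + 5/(-33)))*(-152)) = √(-3026791 - (-63/17 + 5/(-33))/130*(-152)) = √(-3026791 - (-63*1/17 + 5*(-1/33))/130*(-152)) = √(-3026791 - (-63/17 - 5/33)/130*(-152)) = √(-3026791 - 1/130*(-2164/561)*(-152)) = √(-3026791 + (1082/36465)*(-152)) = √(-3026791 - 164464/36465) = √(-110372098279/36465) = I*√4024718563743735/36465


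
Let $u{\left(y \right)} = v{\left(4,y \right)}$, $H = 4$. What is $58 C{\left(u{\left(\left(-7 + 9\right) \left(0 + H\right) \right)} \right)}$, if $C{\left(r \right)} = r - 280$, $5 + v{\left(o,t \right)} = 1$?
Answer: $-16472$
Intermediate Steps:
$v{\left(o,t \right)} = -4$ ($v{\left(o,t \right)} = -5 + 1 = -4$)
$u{\left(y \right)} = -4$
$C{\left(r \right)} = -280 + r$
$58 C{\left(u{\left(\left(-7 + 9\right) \left(0 + H\right) \right)} \right)} = 58 \left(-280 - 4\right) = 58 \left(-284\right) = -16472$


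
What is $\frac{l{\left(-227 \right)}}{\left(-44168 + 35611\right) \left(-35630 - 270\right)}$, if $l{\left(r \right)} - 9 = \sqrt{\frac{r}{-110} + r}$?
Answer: $\frac{9}{307196300} + \frac{i \sqrt{2721730}}{33791593000} \approx 2.9297 \cdot 10^{-8} + 4.8822 \cdot 10^{-8} i$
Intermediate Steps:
$l{\left(r \right)} = 9 + \frac{\sqrt{11990} \sqrt{r}}{110}$ ($l{\left(r \right)} = 9 + \sqrt{\frac{r}{-110} + r} = 9 + \sqrt{r \left(- \frac{1}{110}\right) + r} = 9 + \sqrt{- \frac{r}{110} + r} = 9 + \sqrt{\frac{109 r}{110}} = 9 + \frac{\sqrt{11990} \sqrt{r}}{110}$)
$\frac{l{\left(-227 \right)}}{\left(-44168 + 35611\right) \left(-35630 - 270\right)} = \frac{9 + \frac{\sqrt{11990} \sqrt{-227}}{110}}{\left(-44168 + 35611\right) \left(-35630 - 270\right)} = \frac{9 + \frac{\sqrt{11990} i \sqrt{227}}{110}}{\left(-8557\right) \left(-35900\right)} = \frac{9 + \frac{i \sqrt{2721730}}{110}}{307196300} = \left(9 + \frac{i \sqrt{2721730}}{110}\right) \frac{1}{307196300} = \frac{9}{307196300} + \frac{i \sqrt{2721730}}{33791593000}$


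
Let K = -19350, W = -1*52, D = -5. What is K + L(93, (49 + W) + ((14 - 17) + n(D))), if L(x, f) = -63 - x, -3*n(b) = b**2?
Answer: -19506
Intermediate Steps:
W = -52
n(b) = -b**2/3
K + L(93, (49 + W) + ((14 - 17) + n(D))) = -19350 + (-63 - 1*93) = -19350 + (-63 - 93) = -19350 - 156 = -19506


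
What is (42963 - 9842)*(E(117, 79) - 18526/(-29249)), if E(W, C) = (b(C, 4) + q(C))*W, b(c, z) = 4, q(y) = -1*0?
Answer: 41271951638/2659 ≈ 1.5522e+7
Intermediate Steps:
q(y) = 0
E(W, C) = 4*W (E(W, C) = (4 + 0)*W = 4*W)
(42963 - 9842)*(E(117, 79) - 18526/(-29249)) = (42963 - 9842)*(4*117 - 18526/(-29249)) = 33121*(468 - 18526*(-1/29249)) = 33121*(468 + 18526/29249) = 33121*(13707058/29249) = 41271951638/2659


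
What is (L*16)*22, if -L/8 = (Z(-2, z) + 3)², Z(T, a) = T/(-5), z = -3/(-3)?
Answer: -813824/25 ≈ -32553.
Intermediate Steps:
z = 1 (z = -3*(-⅓) = 1)
Z(T, a) = -T/5 (Z(T, a) = T*(-⅕) = -T/5)
L = -2312/25 (L = -8*(-⅕*(-2) + 3)² = -8*(⅖ + 3)² = -8*(17/5)² = -8*289/25 = -2312/25 ≈ -92.480)
(L*16)*22 = -2312/25*16*22 = -36992/25*22 = -813824/25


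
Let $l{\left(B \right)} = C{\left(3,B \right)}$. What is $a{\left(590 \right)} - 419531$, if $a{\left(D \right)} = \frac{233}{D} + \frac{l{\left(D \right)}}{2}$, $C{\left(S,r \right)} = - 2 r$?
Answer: $- \frac{247871157}{590} \approx -4.2012 \cdot 10^{5}$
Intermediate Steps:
$l{\left(B \right)} = - 2 B$
$a{\left(D \right)} = - D + \frac{233}{D}$ ($a{\left(D \right)} = \frac{233}{D} + \frac{\left(-2\right) D}{2} = \frac{233}{D} + - 2 D \frac{1}{2} = \frac{233}{D} - D = - D + \frac{233}{D}$)
$a{\left(590 \right)} - 419531 = \left(\left(-1\right) 590 + \frac{233}{590}\right) - 419531 = \left(-590 + 233 \cdot \frac{1}{590}\right) - 419531 = \left(-590 + \frac{233}{590}\right) - 419531 = - \frac{347867}{590} - 419531 = - \frac{247871157}{590}$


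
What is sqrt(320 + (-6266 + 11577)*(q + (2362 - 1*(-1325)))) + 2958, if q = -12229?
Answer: 2958 + I*sqrt(45366242) ≈ 2958.0 + 6735.4*I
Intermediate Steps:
sqrt(320 + (-6266 + 11577)*(q + (2362 - 1*(-1325)))) + 2958 = sqrt(320 + (-6266 + 11577)*(-12229 + (2362 - 1*(-1325)))) + 2958 = sqrt(320 + 5311*(-12229 + (2362 + 1325))) + 2958 = sqrt(320 + 5311*(-12229 + 3687)) + 2958 = sqrt(320 + 5311*(-8542)) + 2958 = sqrt(320 - 45366562) + 2958 = sqrt(-45366242) + 2958 = I*sqrt(45366242) + 2958 = 2958 + I*sqrt(45366242)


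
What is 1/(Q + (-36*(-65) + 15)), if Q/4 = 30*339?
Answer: 1/43035 ≈ 2.3237e-5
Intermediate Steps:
Q = 40680 (Q = 4*(30*339) = 4*10170 = 40680)
1/(Q + (-36*(-65) + 15)) = 1/(40680 + (-36*(-65) + 15)) = 1/(40680 + (2340 + 15)) = 1/(40680 + 2355) = 1/43035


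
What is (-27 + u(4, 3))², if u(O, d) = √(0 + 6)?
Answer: (27 - √6)² ≈ 602.73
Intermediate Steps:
u(O, d) = √6
(-27 + u(4, 3))² = (-27 + √6)²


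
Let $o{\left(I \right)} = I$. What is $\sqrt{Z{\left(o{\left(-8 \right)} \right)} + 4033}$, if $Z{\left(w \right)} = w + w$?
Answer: $\sqrt{4017} \approx 63.38$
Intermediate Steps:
$Z{\left(w \right)} = 2 w$
$\sqrt{Z{\left(o{\left(-8 \right)} \right)} + 4033} = \sqrt{2 \left(-8\right) + 4033} = \sqrt{-16 + 4033} = \sqrt{4017}$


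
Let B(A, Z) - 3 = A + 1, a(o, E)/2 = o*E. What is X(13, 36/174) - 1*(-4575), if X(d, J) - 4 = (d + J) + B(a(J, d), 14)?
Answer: 133446/29 ≈ 4601.6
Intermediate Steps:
a(o, E) = 2*E*o (a(o, E) = 2*(o*E) = 2*(E*o) = 2*E*o)
B(A, Z) = 4 + A (B(A, Z) = 3 + (A + 1) = 3 + (1 + A) = 4 + A)
X(d, J) = 8 + J + d + 2*J*d (X(d, J) = 4 + ((d + J) + (4 + 2*d*J)) = 4 + ((J + d) + (4 + 2*J*d)) = 4 + (4 + J + d + 2*J*d) = 8 + J + d + 2*J*d)
X(13, 36/174) - 1*(-4575) = (8 + 36/174 + 13 + 2*(36/174)*13) - 1*(-4575) = (8 + 36*(1/174) + 13 + 2*(36*(1/174))*13) + 4575 = (8 + 6/29 + 13 + 2*(6/29)*13) + 4575 = (8 + 6/29 + 13 + 156/29) + 4575 = 771/29 + 4575 = 133446/29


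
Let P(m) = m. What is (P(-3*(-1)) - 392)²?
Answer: 151321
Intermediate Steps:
(P(-3*(-1)) - 392)² = (-3*(-1) - 392)² = (3 - 392)² = (-389)² = 151321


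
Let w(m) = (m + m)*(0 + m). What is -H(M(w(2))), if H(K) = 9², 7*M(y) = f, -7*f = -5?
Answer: -81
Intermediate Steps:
w(m) = 2*m² (w(m) = (2*m)*m = 2*m²)
f = 5/7 (f = -⅐*(-5) = 5/7 ≈ 0.71429)
M(y) = 5/49 (M(y) = (⅐)*(5/7) = 5/49)
H(K) = 81
-H(M(w(2))) = -1*81 = -81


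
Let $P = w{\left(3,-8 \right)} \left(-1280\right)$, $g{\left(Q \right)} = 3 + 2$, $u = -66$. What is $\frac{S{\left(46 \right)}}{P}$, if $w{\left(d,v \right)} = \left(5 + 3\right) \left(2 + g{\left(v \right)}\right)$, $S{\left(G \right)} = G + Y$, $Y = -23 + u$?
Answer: $\frac{43}{71680} \approx 0.00059989$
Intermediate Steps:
$g{\left(Q \right)} = 5$
$Y = -89$ ($Y = -23 - 66 = -89$)
$S{\left(G \right)} = -89 + G$ ($S{\left(G \right)} = G - 89 = -89 + G$)
$w{\left(d,v \right)} = 56$ ($w{\left(d,v \right)} = \left(5 + 3\right) \left(2 + 5\right) = 8 \cdot 7 = 56$)
$P = -71680$ ($P = 56 \left(-1280\right) = -71680$)
$\frac{S{\left(46 \right)}}{P} = \frac{-89 + 46}{-71680} = \left(-43\right) \left(- \frac{1}{71680}\right) = \frac{43}{71680}$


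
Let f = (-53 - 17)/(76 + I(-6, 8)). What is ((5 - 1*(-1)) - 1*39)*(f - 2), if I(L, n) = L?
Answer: 99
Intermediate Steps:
f = -1 (f = (-53 - 17)/(76 - 6) = -70/70 = -70*1/70 = -1)
((5 - 1*(-1)) - 1*39)*(f - 2) = ((5 - 1*(-1)) - 1*39)*(-1 - 2) = ((5 + 1) - 39)*(-3) = (6 - 39)*(-3) = -33*(-3) = 99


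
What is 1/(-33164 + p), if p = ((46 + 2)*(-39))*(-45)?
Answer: 1/51076 ≈ 1.9579e-5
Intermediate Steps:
p = 84240 (p = (48*(-39))*(-45) = -1872*(-45) = 84240)
1/(-33164 + p) = 1/(-33164 + 84240) = 1/51076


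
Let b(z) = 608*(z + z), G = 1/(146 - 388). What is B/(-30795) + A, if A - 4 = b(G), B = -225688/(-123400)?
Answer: -58905010031/57476557875 ≈ -1.0249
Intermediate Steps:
B = 28211/15425 (B = -225688*(-1/123400) = 28211/15425 ≈ 1.8289)
G = -1/242 (G = 1/(-242) = -1/242 ≈ -0.0041322)
b(z) = 1216*z (b(z) = 608*(2*z) = 1216*z)
A = -124/121 (A = 4 + 1216*(-1/242) = 4 - 608/121 = -124/121 ≈ -1.0248)
B/(-30795) + A = (28211/15425)/(-30795) - 124/121 = (28211/15425)*(-1/30795) - 124/121 = -28211/475012875 - 124/121 = -58905010031/57476557875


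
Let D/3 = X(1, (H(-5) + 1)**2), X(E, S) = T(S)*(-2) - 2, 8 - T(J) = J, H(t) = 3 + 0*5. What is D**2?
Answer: 1764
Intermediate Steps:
H(t) = 3 (H(t) = 3 + 0 = 3)
T(J) = 8 - J
X(E, S) = -18 + 2*S (X(E, S) = (8 - S)*(-2) - 2 = (-16 + 2*S) - 2 = -18 + 2*S)
D = 42 (D = 3*(-18 + 2*(3 + 1)**2) = 3*(-18 + 2*4**2) = 3*(-18 + 2*16) = 3*(-18 + 32) = 3*14 = 42)
D**2 = 42**2 = 1764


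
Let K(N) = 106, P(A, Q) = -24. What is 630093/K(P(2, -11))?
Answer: 630093/106 ≈ 5944.3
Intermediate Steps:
630093/K(P(2, -11)) = 630093/106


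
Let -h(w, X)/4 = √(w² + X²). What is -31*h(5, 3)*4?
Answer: 496*√34 ≈ 2892.2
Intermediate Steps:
h(w, X) = -4*√(X² + w²) (h(w, X) = -4*√(w² + X²) = -4*√(X² + w²))
-31*h(5, 3)*4 = -(-124)*√(3² + 5²)*4 = -(-124)*√(9 + 25)*4 = -(-124)*√34*4 = (124*√34)*4 = 496*√34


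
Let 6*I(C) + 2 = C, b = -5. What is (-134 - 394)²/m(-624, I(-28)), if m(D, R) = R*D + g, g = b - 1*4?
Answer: 92928/1037 ≈ 89.612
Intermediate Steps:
I(C) = -⅓ + C/6
g = -9 (g = -5 - 1*4 = -5 - 4 = -9)
m(D, R) = -9 + D*R (m(D, R) = R*D - 9 = D*R - 9 = -9 + D*R)
(-134 - 394)²/m(-624, I(-28)) = (-134 - 394)²/(-9 - 624*(-⅓ + (⅙)*(-28))) = (-528)²/(-9 - 624*(-⅓ - 14/3)) = 278784/(-9 - 624*(-5)) = 278784/(-9 + 3120) = 278784/3111 = 278784*(1/3111) = 92928/1037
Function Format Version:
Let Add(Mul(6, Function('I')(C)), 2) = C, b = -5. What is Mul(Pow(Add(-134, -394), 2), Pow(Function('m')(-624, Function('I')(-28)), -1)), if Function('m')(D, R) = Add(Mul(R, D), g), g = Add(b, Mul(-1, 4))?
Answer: Rational(92928, 1037) ≈ 89.612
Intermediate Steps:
Function('I')(C) = Add(Rational(-1, 3), Mul(Rational(1, 6), C))
g = -9 (g = Add(-5, Mul(-1, 4)) = Add(-5, -4) = -9)
Function('m')(D, R) = Add(-9, Mul(D, R)) (Function('m')(D, R) = Add(Mul(R, D), -9) = Add(Mul(D, R), -9) = Add(-9, Mul(D, R)))
Mul(Pow(Add(-134, -394), 2), Pow(Function('m')(-624, Function('I')(-28)), -1)) = Mul(Pow(Add(-134, -394), 2), Pow(Add(-9, Mul(-624, Add(Rational(-1, 3), Mul(Rational(1, 6), -28)))), -1)) = Mul(Pow(-528, 2), Pow(Add(-9, Mul(-624, Add(Rational(-1, 3), Rational(-14, 3)))), -1)) = Mul(278784, Pow(Add(-9, Mul(-624, -5)), -1)) = Mul(278784, Pow(Add(-9, 3120), -1)) = Mul(278784, Pow(3111, -1)) = Mul(278784, Rational(1, 3111)) = Rational(92928, 1037)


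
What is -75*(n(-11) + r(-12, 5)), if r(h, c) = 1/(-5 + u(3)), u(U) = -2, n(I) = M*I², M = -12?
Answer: 762375/7 ≈ 1.0891e+5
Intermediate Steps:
n(I) = -12*I²
r(h, c) = -⅐ (r(h, c) = 1/(-5 - 2) = 1/(-7) = -⅐)
-75*(n(-11) + r(-12, 5)) = -75*(-12*(-11)² - ⅐) = -75*(-12*121 - ⅐) = -75*(-1452 - ⅐) = -75*(-10165/7) = 762375/7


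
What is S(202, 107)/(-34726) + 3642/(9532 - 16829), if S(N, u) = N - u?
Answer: -127165307/253395622 ≈ -0.50184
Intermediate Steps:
S(202, 107)/(-34726) + 3642/(9532 - 16829) = (202 - 1*107)/(-34726) + 3642/(9532 - 16829) = (202 - 107)*(-1/34726) + 3642/(-7297) = 95*(-1/34726) + 3642*(-1/7297) = -95/34726 - 3642/7297 = -127165307/253395622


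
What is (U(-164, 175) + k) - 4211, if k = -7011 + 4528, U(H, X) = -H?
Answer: -6530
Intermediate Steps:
k = -2483
(U(-164, 175) + k) - 4211 = (-1*(-164) - 2483) - 4211 = (164 - 2483) - 4211 = -2319 - 4211 = -6530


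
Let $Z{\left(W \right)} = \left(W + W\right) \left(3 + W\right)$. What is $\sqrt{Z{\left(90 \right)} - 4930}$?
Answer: $\sqrt{11810} \approx 108.67$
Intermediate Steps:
$Z{\left(W \right)} = 2 W \left(3 + W\right)$
$\sqrt{Z{\left(90 \right)} - 4930} = \sqrt{2 \cdot 90 \left(3 + 90\right) - 4930} = \sqrt{2 \cdot 90 \cdot 93 - 4930} = \sqrt{16740 - 4930} = \sqrt{11810}$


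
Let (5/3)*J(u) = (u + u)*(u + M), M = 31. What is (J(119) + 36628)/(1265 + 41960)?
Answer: 58048/43225 ≈ 1.3429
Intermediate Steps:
J(u) = 6*u*(31 + u)/5 (J(u) = 3*((u + u)*(u + 31))/5 = 3*((2*u)*(31 + u))/5 = 3*(2*u*(31 + u))/5 = 6*u*(31 + u)/5)
(J(119) + 36628)/(1265 + 41960) = ((6/5)*119*(31 + 119) + 36628)/(1265 + 41960) = ((6/5)*119*150 + 36628)/43225 = (21420 + 36628)*(1/43225) = 58048*(1/43225) = 58048/43225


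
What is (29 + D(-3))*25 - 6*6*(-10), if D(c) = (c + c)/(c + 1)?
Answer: 1160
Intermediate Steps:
D(c) = 2*c/(1 + c) (D(c) = (2*c)/(1 + c) = 2*c/(1 + c))
(29 + D(-3))*25 - 6*6*(-10) = (29 + 2*(-3)/(1 - 3))*25 - 6*6*(-10) = (29 + 2*(-3)/(-2))*25 - 36*(-10) = (29 + 2*(-3)*(-½))*25 - 1*(-360) = (29 + 3)*25 + 360 = 32*25 + 360 = 800 + 360 = 1160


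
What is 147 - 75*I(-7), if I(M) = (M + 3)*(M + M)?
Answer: -4053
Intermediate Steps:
I(M) = 2*M*(3 + M) (I(M) = (3 + M)*(2*M) = 2*M*(3 + M))
147 - 75*I(-7) = 147 - 150*(-7)*(3 - 7) = 147 - 150*(-7)*(-4) = 147 - 75*56 = 147 - 4200 = -4053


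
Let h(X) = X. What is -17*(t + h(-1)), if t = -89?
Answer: 1530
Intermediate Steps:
-17*(t + h(-1)) = -17*(-89 - 1) = -17*(-90) = 1530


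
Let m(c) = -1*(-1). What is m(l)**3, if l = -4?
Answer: 1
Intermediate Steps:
m(c) = 1
m(l)**3 = 1**3 = 1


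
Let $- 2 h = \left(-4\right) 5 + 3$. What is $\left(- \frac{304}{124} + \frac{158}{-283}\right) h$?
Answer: $- \frac{224451}{8773} \approx -25.584$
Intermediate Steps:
$h = \frac{17}{2}$ ($h = - \frac{\left(-4\right) 5 + 3}{2} = - \frac{-20 + 3}{2} = \left(- \frac{1}{2}\right) \left(-17\right) = \frac{17}{2} \approx 8.5$)
$\left(- \frac{304}{124} + \frac{158}{-283}\right) h = \left(- \frac{304}{124} + \frac{158}{-283}\right) \frac{17}{2} = \left(\left(-304\right) \frac{1}{124} + 158 \left(- \frac{1}{283}\right)\right) \frac{17}{2} = \left(- \frac{76}{31} - \frac{158}{283}\right) \frac{17}{2} = \left(- \frac{26406}{8773}\right) \frac{17}{2} = - \frac{224451}{8773}$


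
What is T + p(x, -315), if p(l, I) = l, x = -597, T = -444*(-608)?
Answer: 269355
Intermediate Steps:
T = 269952
T + p(x, -315) = 269952 - 597 = 269355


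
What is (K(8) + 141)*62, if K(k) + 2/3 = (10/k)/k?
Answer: 418097/48 ≈ 8710.4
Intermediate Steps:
K(k) = -⅔ + 10/k² (K(k) = -⅔ + (10/k)/k = -⅔ + 10/k²)
(K(8) + 141)*62 = ((-⅔ + 10/8²) + 141)*62 = ((-⅔ + 10*(1/64)) + 141)*62 = ((-⅔ + 5/32) + 141)*62 = (-49/96 + 141)*62 = (13487/96)*62 = 418097/48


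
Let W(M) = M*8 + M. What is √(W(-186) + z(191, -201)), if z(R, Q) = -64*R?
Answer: I*√13898 ≈ 117.89*I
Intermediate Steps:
W(M) = 9*M (W(M) = 8*M + M = 9*M)
√(W(-186) + z(191, -201)) = √(9*(-186) - 64*191) = √(-1674 - 12224) = √(-13898) = I*√13898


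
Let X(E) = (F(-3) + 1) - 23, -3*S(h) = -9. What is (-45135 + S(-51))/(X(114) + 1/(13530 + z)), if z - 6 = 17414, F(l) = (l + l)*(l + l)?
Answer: -1396835400/433301 ≈ -3223.7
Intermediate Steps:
F(l) = 4*l**2 (F(l) = (2*l)*(2*l) = 4*l**2)
z = 17420 (z = 6 + 17414 = 17420)
S(h) = 3 (S(h) = -1/3*(-9) = 3)
X(E) = 14 (X(E) = (4*(-3)**2 + 1) - 23 = (4*9 + 1) - 23 = (36 + 1) - 23 = 37 - 23 = 14)
(-45135 + S(-51))/(X(114) + 1/(13530 + z)) = (-45135 + 3)/(14 + 1/(13530 + 17420)) = -45132/(14 + 1/30950) = -45132/433301/30950 = -45132*30950/433301 = -1396835400/433301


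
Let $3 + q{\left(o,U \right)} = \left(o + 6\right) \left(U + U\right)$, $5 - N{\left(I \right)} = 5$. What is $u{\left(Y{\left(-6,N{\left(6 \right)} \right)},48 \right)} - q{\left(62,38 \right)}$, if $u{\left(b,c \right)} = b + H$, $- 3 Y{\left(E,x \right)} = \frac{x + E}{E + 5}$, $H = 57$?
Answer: $-5110$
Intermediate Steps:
$N{\left(I \right)} = 0$ ($N{\left(I \right)} = 5 - 5 = 0$)
$q{\left(o,U \right)} = -3 + 2 U \left(6 + o\right)$ ($q{\left(o,U \right)} = -3 + \left(o + 6\right) \left(U + U\right) = -3 + \left(6 + o\right) 2 U = -3 + 2 U \left(6 + o\right)$)
$Y{\left(E,x \right)} = - \frac{E + x}{3 \left(5 + E\right)}$ ($Y{\left(E,x \right)} = - \frac{\left(x + E\right) \frac{1}{E + 5}}{3} = - \frac{\left(E + x\right) \frac{1}{5 + E}}{3} = - \frac{\frac{1}{5 + E} \left(E + x\right)}{3} = - \frac{E + x}{3 \left(5 + E\right)}$)
$u{\left(b,c \right)} = 57 + b$ ($u{\left(b,c \right)} = b + 57 = 57 + b$)
$u{\left(Y{\left(-6,N{\left(6 \right)} \right)},48 \right)} - q{\left(62,38 \right)} = \left(57 + \frac{\left(-1\right) \left(-6\right) - 0}{3 \left(5 - 6\right)}\right) - \left(-3 + 12 \cdot 38 + 2 \cdot 38 \cdot 62\right) = \left(57 + \frac{6 + 0}{3 \left(-1\right)}\right) - \left(-3 + 456 + 4712\right) = \left(57 + \frac{1}{3} \left(-1\right) 6\right) - 5165 = \left(57 - 2\right) - 5165 = 55 - 5165 = -5110$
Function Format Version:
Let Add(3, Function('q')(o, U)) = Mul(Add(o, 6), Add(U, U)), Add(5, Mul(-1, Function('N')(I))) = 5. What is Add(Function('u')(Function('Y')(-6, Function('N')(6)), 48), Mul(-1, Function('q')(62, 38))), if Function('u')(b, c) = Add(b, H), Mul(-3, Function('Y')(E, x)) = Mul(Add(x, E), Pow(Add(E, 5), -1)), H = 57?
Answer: -5110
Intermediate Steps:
Function('N')(I) = 0 (Function('N')(I) = Add(5, Mul(-1, 5)) = Add(5, -5) = 0)
Function('q')(o, U) = Add(-3, Mul(2, U, Add(6, o))) (Function('q')(o, U) = Add(-3, Mul(Add(o, 6), Add(U, U))) = Add(-3, Mul(Add(6, o), Mul(2, U))) = Add(-3, Mul(2, U, Add(6, o))))
Function('Y')(E, x) = Mul(Rational(-1, 3), Pow(Add(5, E), -1), Add(E, x)) (Function('Y')(E, x) = Mul(Rational(-1, 3), Mul(Add(x, E), Pow(Add(E, 5), -1))) = Mul(Rational(-1, 3), Mul(Add(E, x), Pow(Add(5, E), -1))) = Mul(Rational(-1, 3), Mul(Pow(Add(5, E), -1), Add(E, x))) = Mul(Rational(-1, 3), Pow(Add(5, E), -1), Add(E, x)))
Function('u')(b, c) = Add(57, b) (Function('u')(b, c) = Add(b, 57) = Add(57, b))
Add(Function('u')(Function('Y')(-6, Function('N')(6)), 48), Mul(-1, Function('q')(62, 38))) = Add(Add(57, Mul(Rational(1, 3), Pow(Add(5, -6), -1), Add(Mul(-1, -6), Mul(-1, 0)))), Mul(-1, Add(-3, Mul(12, 38), Mul(2, 38, 62)))) = Add(Add(57, Mul(Rational(1, 3), Pow(-1, -1), Add(6, 0))), Mul(-1, Add(-3, 456, 4712))) = Add(Add(57, Mul(Rational(1, 3), -1, 6)), Mul(-1, 5165)) = Add(Add(57, -2), -5165) = Add(55, -5165) = -5110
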